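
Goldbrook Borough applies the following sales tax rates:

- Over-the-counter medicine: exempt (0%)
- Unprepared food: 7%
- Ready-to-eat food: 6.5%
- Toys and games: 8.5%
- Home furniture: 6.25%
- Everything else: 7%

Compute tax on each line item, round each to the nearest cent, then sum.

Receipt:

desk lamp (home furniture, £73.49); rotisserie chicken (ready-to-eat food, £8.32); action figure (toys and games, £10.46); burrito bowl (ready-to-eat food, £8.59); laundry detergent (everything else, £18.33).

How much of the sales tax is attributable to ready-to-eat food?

£1.10

Rotisserie chicken £8.32: ready-to-eat food → 6.5% → £0.54
Burrito bowl £8.59: ready-to-eat food → 6.5% → £0.56
Tax on ready-to-eat food = £0.54 + £0.56 = £1.10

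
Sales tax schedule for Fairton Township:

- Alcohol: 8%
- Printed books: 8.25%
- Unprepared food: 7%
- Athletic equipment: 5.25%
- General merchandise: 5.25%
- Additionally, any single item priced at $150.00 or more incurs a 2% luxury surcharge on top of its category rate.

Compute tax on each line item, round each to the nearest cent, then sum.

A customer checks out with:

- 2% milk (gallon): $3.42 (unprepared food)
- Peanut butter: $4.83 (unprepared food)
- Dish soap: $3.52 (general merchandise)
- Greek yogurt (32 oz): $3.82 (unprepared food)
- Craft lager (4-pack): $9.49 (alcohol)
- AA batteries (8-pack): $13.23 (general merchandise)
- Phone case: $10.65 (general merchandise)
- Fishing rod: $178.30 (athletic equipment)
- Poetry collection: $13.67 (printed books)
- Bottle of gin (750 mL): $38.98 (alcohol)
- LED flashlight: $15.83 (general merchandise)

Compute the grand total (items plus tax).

$316.79

2% milk (gallon) $3.42: unprepared food → 7% → $0.24
Peanut butter $4.83: unprepared food → 7% → $0.34
Dish soap $3.52: general merchandise → 5.25% → $0.18
Greek yogurt (32 oz) $3.82: unprepared food → 7% → $0.27
Craft lager (4-pack) $9.49: alcohol → 8% → $0.76
AA batteries (8-pack) $13.23: general merchandise → 5.25% → $0.69
Phone case $10.65: general merchandise → 5.25% → $0.56
Fishing rod $178.30: athletic equipment → 5.25% + 2% surcharge = 7.25% → $12.93
Poetry collection $13.67: printed books → 8.25% → $1.13
Bottle of gin (750 mL) $38.98: alcohol → 8% → $3.12
LED flashlight $15.83: general merchandise → 5.25% → $0.83
Subtotal = $295.74; tax = $21.05; total due = $316.79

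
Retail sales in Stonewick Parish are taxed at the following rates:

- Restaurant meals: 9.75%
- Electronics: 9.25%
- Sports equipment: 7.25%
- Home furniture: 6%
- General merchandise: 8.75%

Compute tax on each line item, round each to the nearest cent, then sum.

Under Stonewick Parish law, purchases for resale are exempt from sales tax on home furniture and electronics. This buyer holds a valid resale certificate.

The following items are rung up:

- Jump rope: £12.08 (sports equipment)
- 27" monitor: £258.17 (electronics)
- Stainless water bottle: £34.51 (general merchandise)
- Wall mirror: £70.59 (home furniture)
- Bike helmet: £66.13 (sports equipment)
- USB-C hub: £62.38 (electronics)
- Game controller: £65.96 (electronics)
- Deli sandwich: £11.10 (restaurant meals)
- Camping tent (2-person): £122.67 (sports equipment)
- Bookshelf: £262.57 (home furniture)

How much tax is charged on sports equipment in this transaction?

£14.56

Jump rope £12.08: sports equipment → 7.25% → £0.88
Bike helmet £66.13: sports equipment → 7.25% → £4.79
Camping tent (2-person) £122.67: sports equipment → 7.25% → £8.89
Tax on sports equipment = £0.88 + £4.79 + £8.89 = £14.56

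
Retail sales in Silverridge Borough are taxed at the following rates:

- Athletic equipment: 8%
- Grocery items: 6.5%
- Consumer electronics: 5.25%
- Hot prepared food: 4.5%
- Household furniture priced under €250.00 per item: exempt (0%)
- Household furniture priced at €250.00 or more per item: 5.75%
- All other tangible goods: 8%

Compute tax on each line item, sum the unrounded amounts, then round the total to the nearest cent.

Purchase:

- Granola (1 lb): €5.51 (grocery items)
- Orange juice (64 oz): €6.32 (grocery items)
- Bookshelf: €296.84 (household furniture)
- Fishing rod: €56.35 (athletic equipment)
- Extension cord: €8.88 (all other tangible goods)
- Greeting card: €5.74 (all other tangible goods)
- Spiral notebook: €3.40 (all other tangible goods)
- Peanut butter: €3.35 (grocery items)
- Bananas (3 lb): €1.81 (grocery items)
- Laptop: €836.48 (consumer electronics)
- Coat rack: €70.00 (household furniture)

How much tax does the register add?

€68.04

Granola (1 lb) €5.51: grocery items → 6.5% → €0.35815
Orange juice (64 oz) €6.32: grocery items → 6.5% → €0.4108
Bookshelf €296.84: household furniture, €250.00 or more → 5.75% → €17.0683
Fishing rod €56.35: athletic equipment → 8% → €4.508
Extension cord €8.88: all other tangible goods → 8% → €0.7104
Greeting card €5.74: all other tangible goods → 8% → €0.4592
Spiral notebook €3.40: all other tangible goods → 8% → €0.272
Peanut butter €3.35: grocery items → 6.5% → €0.21775
Bananas (3 lb) €1.81: grocery items → 6.5% → €0.11765
Laptop €836.48: consumer electronics → 5.25% → €43.9152
Coat rack €70.00: household furniture, under €250.00 → 0% → €0.00
Unrounded tax sum = €68.03745 → €68.04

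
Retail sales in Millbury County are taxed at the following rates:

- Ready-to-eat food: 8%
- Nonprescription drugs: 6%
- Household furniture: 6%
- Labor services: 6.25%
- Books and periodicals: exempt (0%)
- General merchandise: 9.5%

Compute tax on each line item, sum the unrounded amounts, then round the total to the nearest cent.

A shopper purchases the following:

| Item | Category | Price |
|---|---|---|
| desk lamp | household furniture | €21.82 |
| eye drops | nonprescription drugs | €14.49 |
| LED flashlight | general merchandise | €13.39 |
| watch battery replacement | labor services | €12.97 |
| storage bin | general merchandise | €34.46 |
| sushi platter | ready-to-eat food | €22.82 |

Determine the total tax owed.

Desk lamp €21.82: household furniture → 6% → €1.3092
Eye drops €14.49: nonprescription drugs → 6% → €0.8694
LED flashlight €13.39: general merchandise → 9.5% → €1.27205
Watch battery replacement €12.97: labor services → 6.25% → €0.810625
Storage bin €34.46: general merchandise → 9.5% → €3.2737
Sushi platter €22.82: ready-to-eat food → 8% → €1.8256
Unrounded tax sum = €9.360575 → €9.36

€9.36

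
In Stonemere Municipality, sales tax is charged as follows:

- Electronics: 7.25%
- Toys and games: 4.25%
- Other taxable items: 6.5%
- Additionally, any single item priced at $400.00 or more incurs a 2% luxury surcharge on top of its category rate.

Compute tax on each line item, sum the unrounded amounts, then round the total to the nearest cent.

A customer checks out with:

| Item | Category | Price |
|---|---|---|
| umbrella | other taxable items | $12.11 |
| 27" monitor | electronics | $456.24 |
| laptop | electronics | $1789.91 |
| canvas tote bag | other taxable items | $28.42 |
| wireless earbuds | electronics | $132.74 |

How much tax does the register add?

$220.03

Umbrella $12.11: other taxable items → 6.5% → $0.78715
27" monitor $456.24: electronics → 7.25% + 2% surcharge = 9.25% → $42.2022
Laptop $1789.91: electronics → 7.25% + 2% surcharge = 9.25% → $165.566675
Canvas tote bag $28.42: other taxable items → 6.5% → $1.8473
Wireless earbuds $132.74: electronics → 7.25% → $9.62365
Unrounded tax sum = $220.026975 → $220.03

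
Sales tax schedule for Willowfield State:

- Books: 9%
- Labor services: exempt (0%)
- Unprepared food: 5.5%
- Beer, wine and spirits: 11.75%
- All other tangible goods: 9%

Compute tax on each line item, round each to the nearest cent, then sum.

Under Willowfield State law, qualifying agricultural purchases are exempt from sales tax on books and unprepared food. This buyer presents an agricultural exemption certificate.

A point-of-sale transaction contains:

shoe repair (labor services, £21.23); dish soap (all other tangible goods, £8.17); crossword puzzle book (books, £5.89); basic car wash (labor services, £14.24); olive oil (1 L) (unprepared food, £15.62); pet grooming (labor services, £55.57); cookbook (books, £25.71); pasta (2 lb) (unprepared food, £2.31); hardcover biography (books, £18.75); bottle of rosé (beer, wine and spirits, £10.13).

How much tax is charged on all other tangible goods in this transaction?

Dish soap £8.17: all other tangible goods → 9% → £0.74
Tax on all other tangible goods = £0.74

£0.74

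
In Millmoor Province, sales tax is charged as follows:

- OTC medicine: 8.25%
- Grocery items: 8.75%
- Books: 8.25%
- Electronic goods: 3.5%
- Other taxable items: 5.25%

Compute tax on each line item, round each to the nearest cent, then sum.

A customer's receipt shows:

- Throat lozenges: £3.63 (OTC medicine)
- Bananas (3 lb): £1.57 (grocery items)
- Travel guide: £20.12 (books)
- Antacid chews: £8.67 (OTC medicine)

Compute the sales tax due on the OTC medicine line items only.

Throat lozenges £3.63: OTC medicine → 8.25% → £0.30
Antacid chews £8.67: OTC medicine → 8.25% → £0.72
Tax on OTC medicine = £0.30 + £0.72 = £1.02

£1.02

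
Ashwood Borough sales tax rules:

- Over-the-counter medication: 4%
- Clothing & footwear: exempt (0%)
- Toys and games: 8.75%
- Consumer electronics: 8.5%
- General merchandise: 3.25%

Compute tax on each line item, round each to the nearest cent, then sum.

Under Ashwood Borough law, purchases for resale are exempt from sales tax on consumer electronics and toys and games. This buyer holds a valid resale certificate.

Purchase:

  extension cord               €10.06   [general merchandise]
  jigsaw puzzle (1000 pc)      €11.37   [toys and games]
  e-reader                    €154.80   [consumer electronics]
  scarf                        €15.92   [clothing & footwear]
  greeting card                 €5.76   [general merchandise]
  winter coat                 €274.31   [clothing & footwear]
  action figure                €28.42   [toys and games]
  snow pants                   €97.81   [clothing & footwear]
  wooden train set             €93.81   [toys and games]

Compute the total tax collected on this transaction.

Extension cord €10.06: general merchandise → 3.25% → €0.33
Jigsaw puzzle (1000 pc) €11.37: toys and games, buyer-exempt → 0% → €0.00
E-reader €154.80: consumer electronics, buyer-exempt → 0% → €0.00
Scarf €15.92: clothing & footwear → 0% → €0.00
Greeting card €5.76: general merchandise → 3.25% → €0.19
Winter coat €274.31: clothing & footwear → 0% → €0.00
Action figure €28.42: toys and games, buyer-exempt → 0% → €0.00
Snow pants €97.81: clothing & footwear → 0% → €0.00
Wooden train set €93.81: toys and games, buyer-exempt → 0% → €0.00
Total tax = €0.33 + €0.19 = €0.52

€0.52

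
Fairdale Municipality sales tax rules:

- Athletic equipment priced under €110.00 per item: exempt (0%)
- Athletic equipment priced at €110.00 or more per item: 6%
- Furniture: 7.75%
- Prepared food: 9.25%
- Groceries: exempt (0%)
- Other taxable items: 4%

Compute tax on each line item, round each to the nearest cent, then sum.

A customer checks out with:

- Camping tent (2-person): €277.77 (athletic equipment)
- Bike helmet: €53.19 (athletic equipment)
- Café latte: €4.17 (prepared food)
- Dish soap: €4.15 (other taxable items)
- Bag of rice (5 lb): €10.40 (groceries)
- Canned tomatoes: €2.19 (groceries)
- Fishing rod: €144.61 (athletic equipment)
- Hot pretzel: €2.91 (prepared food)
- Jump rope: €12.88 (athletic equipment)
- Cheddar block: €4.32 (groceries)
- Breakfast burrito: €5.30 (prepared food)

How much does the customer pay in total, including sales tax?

Camping tent (2-person) €277.77: athletic equipment, €110.00 or more → 6% → €16.67
Bike helmet €53.19: athletic equipment, under €110.00 → 0% → €0.00
Café latte €4.17: prepared food → 9.25% → €0.39
Dish soap €4.15: other taxable items → 4% → €0.17
Bag of rice (5 lb) €10.40: groceries → 0% → €0.00
Canned tomatoes €2.19: groceries → 0% → €0.00
Fishing rod €144.61: athletic equipment, €110.00 or more → 6% → €8.68
Hot pretzel €2.91: prepared food → 9.25% → €0.27
Jump rope €12.88: athletic equipment, under €110.00 → 0% → €0.00
Cheddar block €4.32: groceries → 0% → €0.00
Breakfast burrito €5.30: prepared food → 9.25% → €0.49
Subtotal = €521.89; tax = €26.67; total due = €548.56

€548.56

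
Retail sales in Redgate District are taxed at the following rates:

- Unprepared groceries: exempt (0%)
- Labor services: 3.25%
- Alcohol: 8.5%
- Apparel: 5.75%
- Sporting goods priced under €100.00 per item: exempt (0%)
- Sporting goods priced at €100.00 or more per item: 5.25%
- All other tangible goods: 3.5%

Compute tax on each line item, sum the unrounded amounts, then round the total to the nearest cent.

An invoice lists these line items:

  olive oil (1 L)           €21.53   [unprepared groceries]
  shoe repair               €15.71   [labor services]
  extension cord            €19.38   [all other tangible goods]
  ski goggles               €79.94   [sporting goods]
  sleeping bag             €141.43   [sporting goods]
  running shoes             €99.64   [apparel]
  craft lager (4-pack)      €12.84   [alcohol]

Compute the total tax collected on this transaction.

€15.43

Olive oil (1 L) €21.53: unprepared groceries → 0% → €0.00
Shoe repair €15.71: labor services → 3.25% → €0.510575
Extension cord €19.38: all other tangible goods → 3.5% → €0.6783
Ski goggles €79.94: sporting goods, under €100.00 → 0% → €0.00
Sleeping bag €141.43: sporting goods, €100.00 or more → 5.25% → €7.425075
Running shoes €99.64: apparel → 5.75% → €5.7293
Craft lager (4-pack) €12.84: alcohol → 8.5% → €1.0914
Unrounded tax sum = €15.43465 → €15.43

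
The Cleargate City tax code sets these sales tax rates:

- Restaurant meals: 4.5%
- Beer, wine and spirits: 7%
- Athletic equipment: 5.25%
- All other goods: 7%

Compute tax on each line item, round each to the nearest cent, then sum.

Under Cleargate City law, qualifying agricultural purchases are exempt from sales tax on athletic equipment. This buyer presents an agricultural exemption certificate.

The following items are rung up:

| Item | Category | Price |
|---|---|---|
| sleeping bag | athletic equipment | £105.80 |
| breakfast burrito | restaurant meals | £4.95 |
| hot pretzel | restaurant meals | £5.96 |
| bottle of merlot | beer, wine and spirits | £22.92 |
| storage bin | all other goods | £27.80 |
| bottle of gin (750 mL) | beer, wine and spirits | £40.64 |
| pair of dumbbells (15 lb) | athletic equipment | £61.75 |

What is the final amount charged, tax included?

Sleeping bag £105.80: athletic equipment, buyer-exempt → 0% → £0.00
Breakfast burrito £4.95: restaurant meals → 4.5% → £0.22
Hot pretzel £5.96: restaurant meals → 4.5% → £0.27
Bottle of merlot £22.92: beer, wine and spirits → 7% → £1.60
Storage bin £27.80: all other goods → 7% → £1.95
Bottle of gin (750 mL) £40.64: beer, wine and spirits → 7% → £2.84
Pair of dumbbells (15 lb) £61.75: athletic equipment, buyer-exempt → 0% → £0.00
Subtotal = £269.82; tax = £6.88; total due = £276.70

£276.70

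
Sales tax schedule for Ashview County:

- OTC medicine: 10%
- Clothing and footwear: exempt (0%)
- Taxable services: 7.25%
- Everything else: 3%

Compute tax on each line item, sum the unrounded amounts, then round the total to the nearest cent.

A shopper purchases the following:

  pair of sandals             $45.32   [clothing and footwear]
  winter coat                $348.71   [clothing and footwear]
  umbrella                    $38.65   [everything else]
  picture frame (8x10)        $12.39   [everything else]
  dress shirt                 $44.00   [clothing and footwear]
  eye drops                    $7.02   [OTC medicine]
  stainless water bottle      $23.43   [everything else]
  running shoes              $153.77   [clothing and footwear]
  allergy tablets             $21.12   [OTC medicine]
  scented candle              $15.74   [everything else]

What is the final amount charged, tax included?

Pair of sandals $45.32: clothing and footwear → 0% → $0.00
Winter coat $348.71: clothing and footwear → 0% → $0.00
Umbrella $38.65: everything else → 3% → $1.1595
Picture frame (8x10) $12.39: everything else → 3% → $0.3717
Dress shirt $44.00: clothing and footwear → 0% → $0.00
Eye drops $7.02: OTC medicine → 10% → $0.702
Stainless water bottle $23.43: everything else → 3% → $0.7029
Running shoes $153.77: clothing and footwear → 0% → $0.00
Allergy tablets $21.12: OTC medicine → 10% → $2.112
Scented candle $15.74: everything else → 3% → $0.4722
Subtotal = $710.15; unrounded tax = $5.5203 → $5.52; total due = $715.67

$715.67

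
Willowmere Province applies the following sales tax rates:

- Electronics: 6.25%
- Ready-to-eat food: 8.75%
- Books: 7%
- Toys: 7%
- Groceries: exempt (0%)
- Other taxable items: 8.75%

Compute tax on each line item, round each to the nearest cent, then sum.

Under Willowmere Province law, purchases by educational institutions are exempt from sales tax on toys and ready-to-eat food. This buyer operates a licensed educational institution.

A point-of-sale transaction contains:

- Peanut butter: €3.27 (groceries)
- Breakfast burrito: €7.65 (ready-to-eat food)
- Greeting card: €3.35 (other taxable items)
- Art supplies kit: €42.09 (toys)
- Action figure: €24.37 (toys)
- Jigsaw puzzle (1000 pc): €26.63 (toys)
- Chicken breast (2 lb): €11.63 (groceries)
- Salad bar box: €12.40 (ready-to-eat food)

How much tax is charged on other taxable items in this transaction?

€0.29

Greeting card €3.35: other taxable items → 8.75% → €0.29
Tax on other taxable items = €0.29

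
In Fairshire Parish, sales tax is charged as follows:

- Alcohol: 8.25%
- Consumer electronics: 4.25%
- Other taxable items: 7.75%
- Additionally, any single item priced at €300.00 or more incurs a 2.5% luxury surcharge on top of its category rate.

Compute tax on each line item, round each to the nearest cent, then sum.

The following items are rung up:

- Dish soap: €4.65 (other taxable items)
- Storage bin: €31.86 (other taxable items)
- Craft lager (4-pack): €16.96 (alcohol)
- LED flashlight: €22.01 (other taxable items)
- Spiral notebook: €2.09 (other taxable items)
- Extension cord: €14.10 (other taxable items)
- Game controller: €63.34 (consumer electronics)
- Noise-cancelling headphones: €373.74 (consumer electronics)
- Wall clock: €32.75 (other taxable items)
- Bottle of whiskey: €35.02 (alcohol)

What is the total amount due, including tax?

€637.06

Dish soap €4.65: other taxable items → 7.75% → €0.36
Storage bin €31.86: other taxable items → 7.75% → €2.47
Craft lager (4-pack) €16.96: alcohol → 8.25% → €1.40
LED flashlight €22.01: other taxable items → 7.75% → €1.71
Spiral notebook €2.09: other taxable items → 7.75% → €0.16
Extension cord €14.10: other taxable items → 7.75% → €1.09
Game controller €63.34: consumer electronics → 4.25% → €2.69
Noise-cancelling headphones €373.74: consumer electronics → 4.25% + 2.5% surcharge = 6.75% → €25.23
Wall clock €32.75: other taxable items → 7.75% → €2.54
Bottle of whiskey €35.02: alcohol → 8.25% → €2.89
Subtotal = €596.52; tax = €40.54; total due = €637.06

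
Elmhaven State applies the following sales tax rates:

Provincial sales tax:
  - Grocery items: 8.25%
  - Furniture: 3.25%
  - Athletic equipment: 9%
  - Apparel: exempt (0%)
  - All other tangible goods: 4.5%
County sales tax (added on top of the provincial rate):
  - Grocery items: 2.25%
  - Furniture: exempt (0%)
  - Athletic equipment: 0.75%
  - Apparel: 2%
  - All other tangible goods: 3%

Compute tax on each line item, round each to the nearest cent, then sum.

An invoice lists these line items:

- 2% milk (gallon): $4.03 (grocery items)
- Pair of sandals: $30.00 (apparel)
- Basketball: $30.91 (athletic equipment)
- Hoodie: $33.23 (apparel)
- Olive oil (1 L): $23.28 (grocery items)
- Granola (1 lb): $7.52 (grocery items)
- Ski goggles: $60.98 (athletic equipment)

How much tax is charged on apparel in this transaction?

$1.26

Pair of sandals $30.00: apparel → 0% + 2% county = 2% → $0.60
Hoodie $33.23: apparel → 0% + 2% county = 2% → $0.66
Tax on apparel = $0.60 + $0.66 = $1.26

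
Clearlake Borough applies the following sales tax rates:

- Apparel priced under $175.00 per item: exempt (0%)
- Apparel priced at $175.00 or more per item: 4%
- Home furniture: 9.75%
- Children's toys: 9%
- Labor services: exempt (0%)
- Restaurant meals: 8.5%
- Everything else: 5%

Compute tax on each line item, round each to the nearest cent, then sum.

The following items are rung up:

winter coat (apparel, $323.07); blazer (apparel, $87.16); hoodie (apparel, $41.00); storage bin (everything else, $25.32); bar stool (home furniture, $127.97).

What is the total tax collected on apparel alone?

$12.92

Winter coat $323.07: apparel, $175.00 or more → 4% → $12.92
Blazer $87.16: apparel, under $175.00 → 0% → $0.00
Hoodie $41.00: apparel, under $175.00 → 0% → $0.00
Tax on apparel = $12.92 + $0.00 + $0.00 = $12.92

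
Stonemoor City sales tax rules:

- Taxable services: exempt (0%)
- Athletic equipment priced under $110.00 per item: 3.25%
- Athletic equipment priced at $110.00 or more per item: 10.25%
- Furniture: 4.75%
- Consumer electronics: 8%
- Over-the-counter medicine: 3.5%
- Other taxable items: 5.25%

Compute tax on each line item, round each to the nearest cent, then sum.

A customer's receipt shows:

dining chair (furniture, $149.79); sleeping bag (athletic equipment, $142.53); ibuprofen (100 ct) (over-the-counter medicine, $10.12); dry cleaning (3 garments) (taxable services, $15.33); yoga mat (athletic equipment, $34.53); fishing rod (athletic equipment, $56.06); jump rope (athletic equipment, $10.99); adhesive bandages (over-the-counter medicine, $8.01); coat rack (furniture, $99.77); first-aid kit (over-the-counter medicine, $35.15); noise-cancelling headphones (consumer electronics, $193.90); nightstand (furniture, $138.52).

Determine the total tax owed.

Dining chair $149.79: furniture → 4.75% → $7.12
Sleeping bag $142.53: athletic equipment, $110.00 or more → 10.25% → $14.61
Ibuprofen (100 ct) $10.12: over-the-counter medicine → 3.5% → $0.35
Dry cleaning (3 garments) $15.33: taxable services → 0% → $0.00
Yoga mat $34.53: athletic equipment, under $110.00 → 3.25% → $1.12
Fishing rod $56.06: athletic equipment, under $110.00 → 3.25% → $1.82
Jump rope $10.99: athletic equipment, under $110.00 → 3.25% → $0.36
Adhesive bandages $8.01: over-the-counter medicine → 3.5% → $0.28
Coat rack $99.77: furniture → 4.75% → $4.74
First-aid kit $35.15: over-the-counter medicine → 3.5% → $1.23
Noise-cancelling headphones $193.90: consumer electronics → 8% → $15.51
Nightstand $138.52: furniture → 4.75% → $6.58
Total tax = $7.12 + $14.61 + $0.35 + $1.12 + $1.82 + $0.36 + $0.28 + $4.74 + $1.23 + $15.51 + $6.58 = $53.72

$53.72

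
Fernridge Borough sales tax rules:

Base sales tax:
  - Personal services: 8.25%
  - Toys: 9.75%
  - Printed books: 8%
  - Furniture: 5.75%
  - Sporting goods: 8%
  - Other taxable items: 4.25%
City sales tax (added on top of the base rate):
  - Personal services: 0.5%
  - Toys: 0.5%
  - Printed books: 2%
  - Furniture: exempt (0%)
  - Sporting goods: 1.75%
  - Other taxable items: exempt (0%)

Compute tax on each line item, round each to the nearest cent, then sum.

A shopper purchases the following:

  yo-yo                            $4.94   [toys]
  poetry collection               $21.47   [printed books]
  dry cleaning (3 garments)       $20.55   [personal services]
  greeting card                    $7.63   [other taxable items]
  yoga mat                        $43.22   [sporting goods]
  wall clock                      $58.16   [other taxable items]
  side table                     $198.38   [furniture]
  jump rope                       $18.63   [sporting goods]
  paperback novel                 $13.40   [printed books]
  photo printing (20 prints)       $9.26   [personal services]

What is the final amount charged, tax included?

Yo-yo $4.94: toys → 9.75% + 0.5% city = 10.25% → $0.51
Poetry collection $21.47: printed books → 8% + 2% city = 10% → $2.15
Dry cleaning (3 garments) $20.55: personal services → 8.25% + 0.5% city = 8.75% → $1.80
Greeting card $7.63: other taxable items → 4.25% + 0% city = 4.25% → $0.32
Yoga mat $43.22: sporting goods → 8% + 1.75% city = 9.75% → $4.21
Wall clock $58.16: other taxable items → 4.25% + 0% city = 4.25% → $2.47
Side table $198.38: furniture → 5.75% + 0% city = 5.75% → $11.41
Jump rope $18.63: sporting goods → 8% + 1.75% city = 9.75% → $1.82
Paperback novel $13.40: printed books → 8% + 2% city = 10% → $1.34
Photo printing (20 prints) $9.26: personal services → 8.25% + 0.5% city = 8.75% → $0.81
Subtotal = $395.64; tax = $26.84; total due = $422.48

$422.48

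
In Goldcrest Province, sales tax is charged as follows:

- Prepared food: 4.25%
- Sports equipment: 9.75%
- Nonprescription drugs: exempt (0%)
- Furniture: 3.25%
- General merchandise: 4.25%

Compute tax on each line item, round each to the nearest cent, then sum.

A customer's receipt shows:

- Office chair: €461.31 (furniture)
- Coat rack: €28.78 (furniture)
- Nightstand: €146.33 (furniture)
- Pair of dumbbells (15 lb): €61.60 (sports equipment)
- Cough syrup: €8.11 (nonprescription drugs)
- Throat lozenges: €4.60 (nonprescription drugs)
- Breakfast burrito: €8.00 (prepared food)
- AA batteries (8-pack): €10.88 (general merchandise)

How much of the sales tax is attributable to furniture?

€20.69

Office chair €461.31: furniture → 3.25% → €14.99
Coat rack €28.78: furniture → 3.25% → €0.94
Nightstand €146.33: furniture → 3.25% → €4.76
Tax on furniture = €14.99 + €0.94 + €4.76 = €20.69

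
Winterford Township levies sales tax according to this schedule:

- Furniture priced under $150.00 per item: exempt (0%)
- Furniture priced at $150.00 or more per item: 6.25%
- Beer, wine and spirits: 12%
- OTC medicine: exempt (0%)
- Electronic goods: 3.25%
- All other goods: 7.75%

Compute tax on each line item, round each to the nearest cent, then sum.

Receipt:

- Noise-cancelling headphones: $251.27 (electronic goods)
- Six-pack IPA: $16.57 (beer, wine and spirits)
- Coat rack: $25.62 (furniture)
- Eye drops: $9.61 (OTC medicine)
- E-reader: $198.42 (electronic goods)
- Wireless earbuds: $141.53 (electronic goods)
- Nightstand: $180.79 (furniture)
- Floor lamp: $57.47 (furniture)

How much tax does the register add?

$32.51

Noise-cancelling headphones $251.27: electronic goods → 3.25% → $8.17
Six-pack IPA $16.57: beer, wine and spirits → 12% → $1.99
Coat rack $25.62: furniture, under $150.00 → 0% → $0.00
Eye drops $9.61: OTC medicine → 0% → $0.00
E-reader $198.42: electronic goods → 3.25% → $6.45
Wireless earbuds $141.53: electronic goods → 3.25% → $4.60
Nightstand $180.79: furniture, $150.00 or more → 6.25% → $11.30
Floor lamp $57.47: furniture, under $150.00 → 0% → $0.00
Total tax = $8.17 + $1.99 + $6.45 + $4.60 + $11.30 = $32.51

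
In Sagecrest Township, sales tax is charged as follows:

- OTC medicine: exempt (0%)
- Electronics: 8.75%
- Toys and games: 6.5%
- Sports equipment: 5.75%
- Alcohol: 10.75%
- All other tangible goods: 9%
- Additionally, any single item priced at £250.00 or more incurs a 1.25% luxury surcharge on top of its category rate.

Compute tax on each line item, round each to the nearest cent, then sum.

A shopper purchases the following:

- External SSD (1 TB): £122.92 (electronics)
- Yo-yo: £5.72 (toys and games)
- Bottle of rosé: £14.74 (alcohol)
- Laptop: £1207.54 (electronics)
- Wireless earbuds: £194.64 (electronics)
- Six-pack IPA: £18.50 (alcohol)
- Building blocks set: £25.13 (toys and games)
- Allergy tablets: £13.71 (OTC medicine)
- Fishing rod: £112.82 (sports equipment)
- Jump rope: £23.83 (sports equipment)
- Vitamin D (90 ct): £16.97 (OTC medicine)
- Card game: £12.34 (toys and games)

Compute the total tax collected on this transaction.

External SSD (1 TB) £122.92: electronics → 8.75% → £10.76
Yo-yo £5.72: toys and games → 6.5% → £0.37
Bottle of rosé £14.74: alcohol → 10.75% → £1.58
Laptop £1207.54: electronics → 8.75% + 1.25% surcharge = 10% → £120.75
Wireless earbuds £194.64: electronics → 8.75% → £17.03
Six-pack IPA £18.50: alcohol → 10.75% → £1.99
Building blocks set £25.13: toys and games → 6.5% → £1.63
Allergy tablets £13.71: OTC medicine → 0% → £0.00
Fishing rod £112.82: sports equipment → 5.75% → £6.49
Jump rope £23.83: sports equipment → 5.75% → £1.37
Vitamin D (90 ct) £16.97: OTC medicine → 0% → £0.00
Card game £12.34: toys and games → 6.5% → £0.80
Total tax = £10.76 + £0.37 + £1.58 + £120.75 + £17.03 + £1.99 + £1.63 + £6.49 + £1.37 + £0.80 = £162.77

£162.77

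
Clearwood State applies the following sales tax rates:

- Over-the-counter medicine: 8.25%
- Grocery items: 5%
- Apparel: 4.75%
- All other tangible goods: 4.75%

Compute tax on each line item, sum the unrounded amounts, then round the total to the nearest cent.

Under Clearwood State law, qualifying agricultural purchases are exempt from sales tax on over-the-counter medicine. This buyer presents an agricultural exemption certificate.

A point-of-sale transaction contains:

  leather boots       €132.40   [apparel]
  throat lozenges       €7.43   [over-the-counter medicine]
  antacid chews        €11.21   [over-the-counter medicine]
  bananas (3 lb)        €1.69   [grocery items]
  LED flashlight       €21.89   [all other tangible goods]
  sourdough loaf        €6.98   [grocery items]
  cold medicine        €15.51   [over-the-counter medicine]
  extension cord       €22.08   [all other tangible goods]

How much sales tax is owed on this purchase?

€8.81

Leather boots €132.40: apparel → 4.75% → €6.289
Throat lozenges €7.43: over-the-counter medicine, buyer-exempt → 0% → €0.00
Antacid chews €11.21: over-the-counter medicine, buyer-exempt → 0% → €0.00
Bananas (3 lb) €1.69: grocery items → 5% → €0.0845
LED flashlight €21.89: all other tangible goods → 4.75% → €1.039775
Sourdough loaf €6.98: grocery items → 5% → €0.349
Cold medicine €15.51: over-the-counter medicine, buyer-exempt → 0% → €0.00
Extension cord €22.08: all other tangible goods → 4.75% → €1.0488
Unrounded tax sum = €8.811075 → €8.81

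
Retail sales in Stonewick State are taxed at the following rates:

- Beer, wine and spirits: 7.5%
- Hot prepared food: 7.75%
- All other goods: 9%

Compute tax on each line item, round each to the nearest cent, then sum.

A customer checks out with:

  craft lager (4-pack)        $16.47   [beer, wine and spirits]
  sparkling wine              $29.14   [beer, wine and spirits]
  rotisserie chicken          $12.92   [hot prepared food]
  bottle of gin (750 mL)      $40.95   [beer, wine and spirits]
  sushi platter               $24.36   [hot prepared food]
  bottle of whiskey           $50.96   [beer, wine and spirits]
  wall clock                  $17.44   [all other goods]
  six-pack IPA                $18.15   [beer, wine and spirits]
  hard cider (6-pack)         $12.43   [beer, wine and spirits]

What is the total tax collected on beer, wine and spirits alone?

$12.61

Craft lager (4-pack) $16.47: beer, wine and spirits → 7.5% → $1.24
Sparkling wine $29.14: beer, wine and spirits → 7.5% → $2.19
Bottle of gin (750 mL) $40.95: beer, wine and spirits → 7.5% → $3.07
Bottle of whiskey $50.96: beer, wine and spirits → 7.5% → $3.82
Six-pack IPA $18.15: beer, wine and spirits → 7.5% → $1.36
Hard cider (6-pack) $12.43: beer, wine and spirits → 7.5% → $0.93
Tax on beer, wine and spirits = $1.24 + $2.19 + $3.07 + $3.82 + $1.36 + $0.93 = $12.61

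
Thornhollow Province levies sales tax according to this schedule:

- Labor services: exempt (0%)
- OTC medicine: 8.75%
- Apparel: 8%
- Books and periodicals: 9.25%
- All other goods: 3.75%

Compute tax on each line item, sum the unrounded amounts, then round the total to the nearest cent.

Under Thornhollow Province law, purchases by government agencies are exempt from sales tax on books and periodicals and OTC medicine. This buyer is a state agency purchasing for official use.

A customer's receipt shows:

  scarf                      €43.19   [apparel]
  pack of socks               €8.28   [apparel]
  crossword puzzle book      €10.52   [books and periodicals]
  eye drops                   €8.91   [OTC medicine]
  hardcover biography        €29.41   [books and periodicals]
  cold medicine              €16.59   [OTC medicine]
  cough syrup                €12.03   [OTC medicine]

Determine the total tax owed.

€4.12

Scarf €43.19: apparel → 8% → €3.4552
Pack of socks €8.28: apparel → 8% → €0.6624
Crossword puzzle book €10.52: books and periodicals, buyer-exempt → 0% → €0.00
Eye drops €8.91: OTC medicine, buyer-exempt → 0% → €0.00
Hardcover biography €29.41: books and periodicals, buyer-exempt → 0% → €0.00
Cold medicine €16.59: OTC medicine, buyer-exempt → 0% → €0.00
Cough syrup €12.03: OTC medicine, buyer-exempt → 0% → €0.00
Unrounded tax sum = €4.1176 → €4.12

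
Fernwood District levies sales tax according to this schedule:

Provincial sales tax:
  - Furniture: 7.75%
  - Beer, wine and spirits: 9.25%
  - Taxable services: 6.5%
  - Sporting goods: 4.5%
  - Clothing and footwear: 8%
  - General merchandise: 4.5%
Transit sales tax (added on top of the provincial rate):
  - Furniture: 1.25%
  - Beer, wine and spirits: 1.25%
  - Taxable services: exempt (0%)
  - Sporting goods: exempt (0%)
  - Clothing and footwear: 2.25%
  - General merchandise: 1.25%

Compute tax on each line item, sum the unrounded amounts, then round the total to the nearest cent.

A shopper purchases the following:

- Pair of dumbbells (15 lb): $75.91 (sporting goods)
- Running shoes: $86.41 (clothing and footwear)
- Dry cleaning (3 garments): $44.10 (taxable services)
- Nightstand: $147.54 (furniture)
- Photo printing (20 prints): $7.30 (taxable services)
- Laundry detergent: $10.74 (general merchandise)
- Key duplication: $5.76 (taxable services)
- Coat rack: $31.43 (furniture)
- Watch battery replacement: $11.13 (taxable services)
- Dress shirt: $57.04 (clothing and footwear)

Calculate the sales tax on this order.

Pair of dumbbells (15 lb) $75.91: sporting goods → 4.5% + 0% transit = 4.5% → $3.41595
Running shoes $86.41: clothing and footwear → 8% + 2.25% transit = 10.25% → $8.857025
Dry cleaning (3 garments) $44.10: taxable services → 6.5% + 0% transit = 6.5% → $2.8665
Nightstand $147.54: furniture → 7.75% + 1.25% transit = 9% → $13.2786
Photo printing (20 prints) $7.30: taxable services → 6.5% + 0% transit = 6.5% → $0.4745
Laundry detergent $10.74: general merchandise → 4.5% + 1.25% transit = 5.75% → $0.61755
Key duplication $5.76: taxable services → 6.5% + 0% transit = 6.5% → $0.3744
Coat rack $31.43: furniture → 7.75% + 1.25% transit = 9% → $2.8287
Watch battery replacement $11.13: taxable services → 6.5% + 0% transit = 6.5% → $0.72345
Dress shirt $57.04: clothing and footwear → 8% + 2.25% transit = 10.25% → $5.8466
Unrounded tax sum = $39.283275 → $39.28

$39.28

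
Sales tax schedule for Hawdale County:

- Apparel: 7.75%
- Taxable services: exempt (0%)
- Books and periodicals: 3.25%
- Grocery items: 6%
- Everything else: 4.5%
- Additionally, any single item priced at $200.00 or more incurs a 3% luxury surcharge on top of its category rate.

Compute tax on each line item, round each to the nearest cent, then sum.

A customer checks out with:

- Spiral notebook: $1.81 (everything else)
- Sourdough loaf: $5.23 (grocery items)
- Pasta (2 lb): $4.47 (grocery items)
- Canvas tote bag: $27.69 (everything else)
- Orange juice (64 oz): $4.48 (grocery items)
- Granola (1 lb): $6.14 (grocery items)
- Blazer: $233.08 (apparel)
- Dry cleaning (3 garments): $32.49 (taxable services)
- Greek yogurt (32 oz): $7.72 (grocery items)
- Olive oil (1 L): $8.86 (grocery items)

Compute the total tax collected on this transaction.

Spiral notebook $1.81: everything else → 4.5% → $0.08
Sourdough loaf $5.23: grocery items → 6% → $0.31
Pasta (2 lb) $4.47: grocery items → 6% → $0.27
Canvas tote bag $27.69: everything else → 4.5% → $1.25
Orange juice (64 oz) $4.48: grocery items → 6% → $0.27
Granola (1 lb) $6.14: grocery items → 6% → $0.37
Blazer $233.08: apparel → 7.75% + 3% surcharge = 10.75% → $25.06
Dry cleaning (3 garments) $32.49: taxable services → 0% → $0.00
Greek yogurt (32 oz) $7.72: grocery items → 6% → $0.46
Olive oil (1 L) $8.86: grocery items → 6% → $0.53
Total tax = $0.08 + $0.31 + $0.27 + $1.25 + $0.27 + $0.37 + $25.06 + $0.46 + $0.53 = $28.60

$28.60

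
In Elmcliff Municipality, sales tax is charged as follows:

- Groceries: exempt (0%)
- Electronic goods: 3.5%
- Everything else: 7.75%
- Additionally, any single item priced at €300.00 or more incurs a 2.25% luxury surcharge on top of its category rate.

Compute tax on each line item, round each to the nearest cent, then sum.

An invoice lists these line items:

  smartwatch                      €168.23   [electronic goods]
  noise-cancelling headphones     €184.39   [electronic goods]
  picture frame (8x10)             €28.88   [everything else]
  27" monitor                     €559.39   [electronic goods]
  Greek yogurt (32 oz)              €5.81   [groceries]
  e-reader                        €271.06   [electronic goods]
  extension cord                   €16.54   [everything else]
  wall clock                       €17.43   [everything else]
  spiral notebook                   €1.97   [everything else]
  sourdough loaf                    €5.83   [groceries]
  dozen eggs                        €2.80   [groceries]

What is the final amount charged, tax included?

Smartwatch €168.23: electronic goods → 3.5% → €5.89
Noise-cancelling headphones €184.39: electronic goods → 3.5% → €6.45
Picture frame (8x10) €28.88: everything else → 7.75% → €2.24
27" monitor €559.39: electronic goods → 3.5% + 2.25% surcharge = 5.75% → €32.16
Greek yogurt (32 oz) €5.81: groceries → 0% → €0.00
E-reader €271.06: electronic goods → 3.5% → €9.49
Extension cord €16.54: everything else → 7.75% → €1.28
Wall clock €17.43: everything else → 7.75% → €1.35
Spiral notebook €1.97: everything else → 7.75% → €0.15
Sourdough loaf €5.83: groceries → 0% → €0.00
Dozen eggs €2.80: groceries → 0% → €0.00
Subtotal = €1262.33; tax = €59.01; total due = €1321.34

€1321.34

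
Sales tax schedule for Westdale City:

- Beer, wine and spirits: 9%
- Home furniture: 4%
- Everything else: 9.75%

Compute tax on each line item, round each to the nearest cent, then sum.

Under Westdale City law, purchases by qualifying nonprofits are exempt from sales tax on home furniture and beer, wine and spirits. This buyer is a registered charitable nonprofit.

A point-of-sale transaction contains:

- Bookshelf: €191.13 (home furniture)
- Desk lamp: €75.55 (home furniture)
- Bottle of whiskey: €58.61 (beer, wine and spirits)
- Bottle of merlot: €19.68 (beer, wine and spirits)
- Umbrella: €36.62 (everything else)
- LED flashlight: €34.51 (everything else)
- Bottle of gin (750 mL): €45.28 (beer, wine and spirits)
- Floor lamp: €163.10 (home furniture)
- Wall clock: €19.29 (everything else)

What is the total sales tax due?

€8.81

Bookshelf €191.13: home furniture, buyer-exempt → 0% → €0.00
Desk lamp €75.55: home furniture, buyer-exempt → 0% → €0.00
Bottle of whiskey €58.61: beer, wine and spirits, buyer-exempt → 0% → €0.00
Bottle of merlot €19.68: beer, wine and spirits, buyer-exempt → 0% → €0.00
Umbrella €36.62: everything else → 9.75% → €3.57
LED flashlight €34.51: everything else → 9.75% → €3.36
Bottle of gin (750 mL) €45.28: beer, wine and spirits, buyer-exempt → 0% → €0.00
Floor lamp €163.10: home furniture, buyer-exempt → 0% → €0.00
Wall clock €19.29: everything else → 9.75% → €1.88
Total tax = €3.57 + €3.36 + €1.88 = €8.81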